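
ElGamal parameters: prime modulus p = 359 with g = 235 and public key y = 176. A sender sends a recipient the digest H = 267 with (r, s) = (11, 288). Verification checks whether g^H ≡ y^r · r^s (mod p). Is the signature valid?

Left side g^H mod p:
Squares mod 359: 235^1≡235, 235^2≡298, 235^4≡131, 235^8≡288, 235^16≡15, 235^32≡225, 235^64≡6, 235^128≡36, 235^256≡219
267 = 256 + 8 + 2 + 1, so 235^267 ≡ 219·288·298·235 ≡ 72 (mod 359)
Right side y^r · r^s mod p:
Squares mod 359: 176^1≡176, 176^2≡102, 176^4≡352, 176^8≡49
11 = 8 + 2 + 1, so 176^11 ≡ 49·102·176 ≡ 98 (mod 359)
Squares mod 359: 11^1≡11, 11^2≡121, 11^4≡281, 11^8≡340, 11^16≡2, 11^32≡4, 11^64≡16, 11^128≡256, 11^256≡198
288 = 256 + 32, so 11^288 ≡ 198·4 ≡ 74 (mod 359)
98·74 = 7252 ≡ 72 (mod 359)
72 ≡ 72 (mod 359), so the signature is genuine.

valid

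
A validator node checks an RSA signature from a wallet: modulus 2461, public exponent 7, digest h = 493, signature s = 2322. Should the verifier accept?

s^7 mod 2461 = 1908
s^7 mod 2461 = 1908, but h = 493.

reject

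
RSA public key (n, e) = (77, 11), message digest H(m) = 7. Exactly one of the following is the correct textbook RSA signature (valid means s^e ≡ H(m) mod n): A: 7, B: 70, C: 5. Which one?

Candidate A: Squares mod 77: 7^1≡7, 7^2≡49, 7^4≡14, 7^8≡42; 11 = 8 + 2 + 1, so 7^11 ≡ 42·49·7 ≡ 7 (mod 77)
  → matches H(m) = 7
Candidate B: Squares mod 77: 70^1≡70, 70^2≡49, 70^4≡14, 70^8≡42; 11 = 8 + 2 + 1, so 70^11 ≡ 42·49·70 ≡ 70 (mod 77)
Candidate C: Squares mod 77: 5^1≡5, 5^2≡25, 5^4≡9, 5^8≡4; 11 = 8 + 2 + 1, so 5^11 ≡ 4·25·5 ≡ 38 (mod 77)

A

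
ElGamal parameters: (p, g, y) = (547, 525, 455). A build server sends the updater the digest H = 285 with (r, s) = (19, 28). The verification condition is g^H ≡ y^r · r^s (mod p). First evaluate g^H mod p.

525^2 = 275625 ≡ 484
525^4 ≡ 484^2 = 234256 ≡ 140
525^8 ≡ 140^2 = 19600 ≡ 455
525^16 ≡ 455^2 = 207025 ≡ 259
525^32 ≡ 259^2 = 67081 ≡ 347
525^64 ≡ 347^2 = 120409 ≡ 69
525^128 ≡ 69^2 = 4761 ≡ 385
525^256 ≡ 385^2 = 148225 ≡ 535
285 = 256 + 16 + 8 + 4 + 1, so 525^285 ≡ 535·259·455·140·525 ≡ 248 (mod 547)

248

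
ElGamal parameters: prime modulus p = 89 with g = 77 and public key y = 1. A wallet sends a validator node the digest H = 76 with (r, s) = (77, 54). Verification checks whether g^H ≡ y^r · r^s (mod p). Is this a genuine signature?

forged

Left side g^H mod p:
77^2 = 5929 ≡ 55
77^4 ≡ 55^2 = 3025 ≡ 88
77^8 ≡ 88^2 = 7744 ≡ 1
77^16 ≡ 1^2 = 1
77^32 ≡ 1^2 = 1
77^64 ≡ 1^2 = 1
76 = 64 + 8 + 4, so 77^76 ≡ 1·1·88 ≡ 88 (mod 89)
Right side y^r · r^s mod p:
1^2 = 1
1^4 ≡ 1^2 = 1
1^8 ≡ 1^2 = 1
1^16 ≡ 1^2 = 1
1^32 ≡ 1^2 = 1
1^64 ≡ 1^2 = 1
77 = 64 + 8 + 4 + 1, so 1^77 ≡ 1·1·1·1 ≡ 1 (mod 89)
77^2 = 5929 ≡ 55
77^4 ≡ 55^2 = 3025 ≡ 88
77^8 ≡ 88^2 = 7744 ≡ 1
77^16 ≡ 1^2 = 1
77^32 ≡ 1^2 = 1
54 = 32 + 16 + 4 + 2, so 77^54 ≡ 1·1·88·55 ≡ 34 (mod 89)
1·34 = 34 ≡ 34 (mod 89)
88 ≠ 34, so verification fails.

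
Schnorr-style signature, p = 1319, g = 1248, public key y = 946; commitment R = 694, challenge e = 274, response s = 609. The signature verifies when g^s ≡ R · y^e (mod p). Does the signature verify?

verifies

g^s mod p:
1248^2 = 1557504 ≡ 1084
1248^4 ≡ 1084^2 = 1175056 ≡ 1146
1248^8 ≡ 1146^2 = 1313316 ≡ 911
1248^16 ≡ 911^2 = 829921 ≡ 270
1248^32 ≡ 270^2 = 72900 ≡ 355
1248^64 ≡ 355^2 = 126025 ≡ 720
1248^128 ≡ 720^2 = 518400 ≡ 33
1248^256 ≡ 33^2 = 1089
1248^512 ≡ 1089^2 = 1185921 ≡ 140
609 = 512 + 64 + 32 + 1, so 1248^609 ≡ 140·720·355·1248 ≡ 395 (mod 1319)
R · y^e mod p:
946^2 = 894916 ≡ 634
946^4 ≡ 634^2 = 401956 ≡ 980
946^8 ≡ 980^2 = 960400 ≡ 168
946^16 ≡ 168^2 = 28224 ≡ 525
946^32 ≡ 525^2 = 275625 ≡ 1273
946^64 ≡ 1273^2 = 1620529 ≡ 797
946^128 ≡ 797^2 = 635209 ≡ 770
946^256 ≡ 770^2 = 592900 ≡ 669
274 = 256 + 16 + 2, so 946^274 ≡ 669·525·634 ≡ 432 (mod 1319)
694·432 = 299808 ≡ 395 (mod 1319)
395 ≡ 395 (mod 1319); signature holds.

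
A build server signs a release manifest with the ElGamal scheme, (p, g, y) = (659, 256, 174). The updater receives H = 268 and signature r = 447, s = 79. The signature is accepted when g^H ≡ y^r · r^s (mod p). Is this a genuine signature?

genuine

Left side g^H mod p:
256^2 = 65536 ≡ 295
256^4 ≡ 295^2 = 87025 ≡ 37
256^8 ≡ 37^2 = 1369 ≡ 51
256^16 ≡ 51^2 = 2601 ≡ 624
256^32 ≡ 624^2 = 389376 ≡ 566
256^64 ≡ 566^2 = 320356 ≡ 82
256^128 ≡ 82^2 = 6724 ≡ 134
256^256 ≡ 134^2 = 17956 ≡ 163
268 = 256 + 8 + 4, so 256^268 ≡ 163·51·37 ≡ 487 (mod 659)
Right side y^r · r^s mod p:
174^2 = 30276 ≡ 621
174^4 ≡ 621^2 = 385641 ≡ 126
174^8 ≡ 126^2 = 15876 ≡ 60
174^16 ≡ 60^2 = 3600 ≡ 305
174^32 ≡ 305^2 = 93025 ≡ 106
174^64 ≡ 106^2 = 11236 ≡ 33
174^128 ≡ 33^2 = 1089 ≡ 430
174^256 ≡ 430^2 = 184900 ≡ 380
447 = 256 + 128 + 32 + 16 + 8 + 4 + 2 + 1, so 174^447 ≡ 380·430·106·305·60·126·621·174 ≡ 153 (mod 659)
447^2 = 199809 ≡ 132
447^4 ≡ 132^2 = 17424 ≡ 290
447^8 ≡ 290^2 = 84100 ≡ 407
447^16 ≡ 407^2 = 165649 ≡ 240
447^32 ≡ 240^2 = 57600 ≡ 267
447^64 ≡ 267^2 = 71289 ≡ 117
79 = 64 + 8 + 4 + 2 + 1, so 447^79 ≡ 117·407·290·132·447 ≡ 253 (mod 659)
153·253 = 38709 ≡ 487 (mod 659)
487 ≡ 487 (mod 659), so the signature is genuine.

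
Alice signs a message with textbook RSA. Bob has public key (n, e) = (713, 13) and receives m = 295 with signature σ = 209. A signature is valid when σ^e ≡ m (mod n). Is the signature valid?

invalid

Squares mod 713: σ^1≡209, σ^2≡188, σ^4≡407, σ^8≡233
13 = 8 + 4 + 1, so σ^13 ≡ 233·407·209 ≡ 418 (mod 713)
418 ≠ 295, so verification fails.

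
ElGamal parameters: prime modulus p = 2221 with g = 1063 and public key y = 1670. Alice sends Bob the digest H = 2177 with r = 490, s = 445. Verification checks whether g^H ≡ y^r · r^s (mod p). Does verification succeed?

fails

Left side g^H mod p:
1063^2 = 1129969 ≡ 1701
1063^4 ≡ 1701^2 = 2893401 ≡ 1659
1063^8 ≡ 1659^2 = 2752281 ≡ 462
1063^16 ≡ 462^2 = 213444 ≡ 228
1063^32 ≡ 228^2 = 51984 ≡ 901
1063^64 ≡ 901^2 = 811801 ≡ 1136
1063^128 ≡ 1136^2 = 1290496 ≡ 95
1063^256 ≡ 95^2 = 9025 ≡ 141
1063^512 ≡ 141^2 = 19881 ≡ 2113
1063^1024 ≡ 2113^2 = 4464769 ≡ 559
1063^2048 ≡ 559^2 = 312481 ≡ 1541
2177 = 2048 + 128 + 1, so 1063^2177 ≡ 1541·95·1063 ≡ 1299 (mod 2221)
Right side y^r · r^s mod p:
1670^2 = 2788900 ≡ 1545
1670^4 ≡ 1545^2 = 2387025 ≡ 1671
1670^8 ≡ 1671^2 = 2792241 ≡ 444
1670^16 ≡ 444^2 = 197136 ≡ 1688
1670^32 ≡ 1688^2 = 2849344 ≡ 2022
1670^64 ≡ 2022^2 = 4088484 ≡ 1844
1670^128 ≡ 1844^2 = 3400336 ≡ 2206
1670^256 ≡ 2206^2 = 4866436 ≡ 225
490 = 256 + 128 + 64 + 32 + 8 + 2, so 1670^490 ≡ 225·2206·1844·2022·444·1545 ≡ 2146 (mod 2221)
490^2 = 240100 ≡ 232
490^4 ≡ 232^2 = 53824 ≡ 520
490^8 ≡ 520^2 = 270400 ≡ 1659
490^16 ≡ 1659^2 = 2752281 ≡ 462
490^32 ≡ 462^2 = 213444 ≡ 228
490^64 ≡ 228^2 = 51984 ≡ 901
490^128 ≡ 901^2 = 811801 ≡ 1136
490^256 ≡ 1136^2 = 1290496 ≡ 95
445 = 256 + 128 + 32 + 16 + 8 + 4 + 1, so 490^445 ≡ 95·1136·228·462·1659·520·490 ≡ 338 (mod 2221)
2146·338 = 725348 ≡ 1302 (mod 2221)
1299 ≠ 1302, so verification fails.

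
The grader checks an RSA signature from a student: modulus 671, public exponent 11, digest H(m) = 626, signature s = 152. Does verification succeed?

Squares mod 671: s^1≡152, s^2≡290, s^4≡225, s^8≡300
11 = 8 + 2 + 1, so s^11 ≡ 300·290·152 ≡ 603 (mod 671)
The recovered value 603 does not match the digest 626.

fails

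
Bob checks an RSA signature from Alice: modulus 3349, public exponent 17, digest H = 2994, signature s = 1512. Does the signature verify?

does not verify

s^2 ≡ 1512^2 = 2286144 ≡ 2126
s^4 ≡ 2126^2 = 4519876 ≡ 2075
s^8 ≡ 2075^2 = 4305625 ≡ 2160
s^16 ≡ 2160^2 = 4665600 ≡ 443
17 = 16 + 1, so s^17 ≡ 443·1512 ≡ 16 (mod 3349)
The recovered value 16 does not match the digest 2994.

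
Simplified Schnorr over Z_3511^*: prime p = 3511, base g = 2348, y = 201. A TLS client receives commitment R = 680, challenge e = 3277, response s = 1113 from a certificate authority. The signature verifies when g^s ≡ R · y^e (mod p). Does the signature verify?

verifies

g^s mod p:
2348^2 = 5513104 ≡ 834
2348^4 ≡ 834^2 = 695556 ≡ 378
2348^8 ≡ 378^2 = 142884 ≡ 2444
2348^16 ≡ 2444^2 = 5973136 ≡ 925
2348^32 ≡ 925^2 = 855625 ≡ 2452
2348^64 ≡ 2452^2 = 6012304 ≡ 1472
2348^128 ≡ 1472^2 = 2166784 ≡ 497
2348^256 ≡ 497^2 = 247009 ≡ 1239
2348^512 ≡ 1239^2 = 1535121 ≡ 814
2348^1024 ≡ 814^2 = 662596 ≡ 2528
1113 = 1024 + 64 + 16 + 8 + 1, so 2348^1113 ≡ 2528·1472·925·2444·2348 ≡ 388 (mod 3511)
R · y^e mod p:
201^2 = 40401 ≡ 1780
201^4 ≡ 1780^2 = 3168400 ≡ 1478
201^8 ≡ 1478^2 = 2184484 ≡ 642
201^16 ≡ 642^2 = 412164 ≡ 1377
201^32 ≡ 1377^2 = 1896129 ≡ 189
201^64 ≡ 189^2 = 35721 ≡ 611
201^128 ≡ 611^2 = 373321 ≡ 1155
201^256 ≡ 1155^2 = 1334025 ≡ 3356
201^512 ≡ 3356^2 = 11262736 ≡ 2959
201^1024 ≡ 2959^2 = 8755681 ≡ 2758
201^2048 ≡ 2758^2 = 7606564 ≡ 1738
3277 = 2048 + 1024 + 128 + 64 + 8 + 4 + 1, so 201^3277 ≡ 1738·2758·1155·611·642·1478·201 ≡ 3367 (mod 3511)
680·3367 = 2289560 ≡ 388 (mod 3511)
388 ≡ 388 (mod 3511); signature holds.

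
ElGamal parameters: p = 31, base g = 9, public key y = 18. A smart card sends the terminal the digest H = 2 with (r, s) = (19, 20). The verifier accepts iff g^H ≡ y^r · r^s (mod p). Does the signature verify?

verifies

Left side g^H mod p:
Squares mod 31: 9^1≡9, 9^2≡19
9^2 ≡ 19 (mod 31)
Right side y^r · r^s mod p:
Squares mod 31: 18^1≡18, 18^2≡14, 18^4≡10, 18^8≡7, 18^16≡18
19 = 16 + 2 + 1, so 18^19 ≡ 18·14·18 ≡ 10 (mod 31)
Squares mod 31: 19^1≡19, 19^2≡20, 19^4≡28, 19^8≡9, 19^16≡19
20 = 16 + 4, so 19^20 ≡ 19·28 ≡ 5 (mod 31)
10·5 = 50 ≡ 19 (mod 31)
19 ≡ 19 (mod 31), so the signature is genuine.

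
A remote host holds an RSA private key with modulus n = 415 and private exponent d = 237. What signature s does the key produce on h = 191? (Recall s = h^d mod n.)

396

h^2 ≡ 191^2 = 36481 ≡ 376
h^4 ≡ 376^2 = 141376 ≡ 276
h^8 ≡ 276^2 = 76176 ≡ 231
h^16 ≡ 231^2 = 53361 ≡ 241
h^32 ≡ 241^2 = 58081 ≡ 396
h^64 ≡ 396^2 = 156816 ≡ 361
h^128 ≡ 361^2 = 130321 ≡ 11
237 = 128 + 64 + 32 + 8 + 4 + 1, so h^237 ≡ 11·361·396·231·276·191 ≡ 396 (mod 415)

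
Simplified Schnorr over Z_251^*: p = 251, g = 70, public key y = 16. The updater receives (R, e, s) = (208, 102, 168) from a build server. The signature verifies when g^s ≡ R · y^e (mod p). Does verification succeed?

fails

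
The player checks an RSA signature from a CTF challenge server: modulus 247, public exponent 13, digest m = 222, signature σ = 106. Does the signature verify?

does not verify

σ^2 ≡ 106^2 = 11236 ≡ 121
σ^4 ≡ 121^2 = 14641 ≡ 68
σ^8 ≡ 68^2 = 4624 ≡ 178
13 = 8 + 4 + 1, so σ^13 ≡ 178·68·106 ≡ 106 (mod 247)
106 ≠ 222, so verification fails.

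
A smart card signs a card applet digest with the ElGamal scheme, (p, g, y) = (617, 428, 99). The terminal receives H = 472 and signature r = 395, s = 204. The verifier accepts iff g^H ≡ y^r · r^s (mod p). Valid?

yes

Left side g^H mod p:
428^2 = 183184 ≡ 552
428^4 ≡ 552^2 = 304704 ≡ 523
428^8 ≡ 523^2 = 273529 ≡ 198
428^16 ≡ 198^2 = 39204 ≡ 333
428^32 ≡ 333^2 = 110889 ≡ 446
428^64 ≡ 446^2 = 198916 ≡ 242
428^128 ≡ 242^2 = 58564 ≡ 566
428^256 ≡ 566^2 = 320356 ≡ 133
472 = 256 + 128 + 64 + 16 + 8, so 428^472 ≡ 133·566·242·333·198 ≡ 398 (mod 617)
Right side y^r · r^s mod p:
99^2 = 9801 ≡ 546
99^4 ≡ 546^2 = 298116 ≡ 105
99^8 ≡ 105^2 = 11025 ≡ 536
99^16 ≡ 536^2 = 287296 ≡ 391
99^32 ≡ 391^2 = 152881 ≡ 482
99^64 ≡ 482^2 = 232324 ≡ 332
99^128 ≡ 332^2 = 110224 ≡ 398
99^256 ≡ 398^2 = 158404 ≡ 452
395 = 256 + 128 + 8 + 2 + 1, so 99^395 ≡ 452·398·536·546·99 ≡ 419 (mod 617)
395^2 = 156025 ≡ 541
395^4 ≡ 541^2 = 292681 ≡ 223
395^8 ≡ 223^2 = 49729 ≡ 369
395^16 ≡ 369^2 = 136161 ≡ 421
395^32 ≡ 421^2 = 177241 ≡ 162
395^64 ≡ 162^2 = 26244 ≡ 330
395^128 ≡ 330^2 = 108900 ≡ 308
204 = 128 + 64 + 8 + 4, so 395^204 ≡ 308·330·369·223 ≡ 347 (mod 617)
419·347 = 145393 ≡ 398 (mod 617)
398 ≡ 398 (mod 617), so the signature is genuine.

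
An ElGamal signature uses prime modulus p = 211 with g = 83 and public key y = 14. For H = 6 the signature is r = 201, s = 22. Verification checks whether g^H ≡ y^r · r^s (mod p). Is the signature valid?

Left side g^H mod p:
83^6 mod 211 = 107
Right side y^r · r^s mod p:
14^201 mod 211 = 1
201^22 mod 211 = 134
1·134 = 134 ≡ 134 (mod 211)
107 ≠ 134, so verification fails.

invalid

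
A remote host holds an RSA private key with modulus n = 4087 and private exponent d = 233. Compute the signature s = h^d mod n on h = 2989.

h^2 ≡ 2989^2 = 8934121 ≡ 4026
h^4 ≡ 4026^2 = 16208676 ≡ 3721
h^8 ≡ 3721^2 = 13845841 ≡ 3172
h^16 ≡ 3172^2 = 10061584 ≡ 3477
h^32 ≡ 3477^2 = 12089529 ≡ 183
h^64 ≡ 183^2 = 33489 ≡ 793
h^128 ≡ 793^2 = 628849 ≡ 3538
233 = 128 + 64 + 32 + 8 + 1, so h^233 ≡ 3538·793·183·3172·2989 ≡ 61 (mod 4087)

61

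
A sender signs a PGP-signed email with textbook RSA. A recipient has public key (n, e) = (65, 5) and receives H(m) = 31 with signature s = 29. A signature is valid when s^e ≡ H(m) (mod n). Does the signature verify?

s^2 ≡ 29^2 = 841 ≡ 61
s^4 ≡ 61^2 = 3721 ≡ 16
5 = 4 + 1, so s^5 ≡ 16·29 ≡ 9 (mod 65)
The recovered value 9 does not match the digest 31.

does not verify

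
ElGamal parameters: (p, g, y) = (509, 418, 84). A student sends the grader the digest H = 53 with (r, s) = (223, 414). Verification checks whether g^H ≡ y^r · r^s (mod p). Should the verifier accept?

reject

Left side g^H mod p:
418^2 = 174724 ≡ 137
418^4 ≡ 137^2 = 18769 ≡ 445
418^8 ≡ 445^2 = 198025 ≡ 24
418^16 ≡ 24^2 = 576 ≡ 67
418^32 ≡ 67^2 = 4489 ≡ 417
53 = 32 + 16 + 4 + 1, so 418^53 ≡ 417·67·445·418 ≡ 125 (mod 509)
Right side y^r · r^s mod p:
84^2 = 7056 ≡ 439
84^4 ≡ 439^2 = 192721 ≡ 319
84^8 ≡ 319^2 = 101761 ≡ 470
84^16 ≡ 470^2 = 220900 ≡ 503
84^32 ≡ 503^2 = 253009 ≡ 36
84^64 ≡ 36^2 = 1296 ≡ 278
84^128 ≡ 278^2 = 77284 ≡ 425
223 = 128 + 64 + 16 + 8 + 4 + 2 + 1, so 84^223 ≡ 425·278·503·470·319·439·84 ≡ 172 (mod 509)
223^2 = 49729 ≡ 356
223^4 ≡ 356^2 = 126736 ≡ 504
223^8 ≡ 504^2 = 254016 ≡ 25
223^16 ≡ 25^2 = 625 ≡ 116
223^32 ≡ 116^2 = 13456 ≡ 222
223^64 ≡ 222^2 = 49284 ≡ 420
223^128 ≡ 420^2 = 176400 ≡ 286
223^256 ≡ 286^2 = 81796 ≡ 356
414 = 256 + 128 + 16 + 8 + 4 + 2, so 223^414 ≡ 356·286·116·25·504·356 ≡ 376 (mod 509)
172·376 = 64672 ≡ 29 (mod 509)
125 ≠ 29, so verification fails.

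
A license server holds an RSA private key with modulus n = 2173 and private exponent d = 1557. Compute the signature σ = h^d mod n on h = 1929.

h^2 ≡ 1929^2 = 3721041 ≡ 865
h^4 ≡ 865^2 = 748225 ≡ 713
h^8 ≡ 713^2 = 508369 ≡ 2060
h^16 ≡ 2060^2 = 4243600 ≡ 1904
h^32 ≡ 1904^2 = 3625216 ≡ 652
h^64 ≡ 652^2 = 425104 ≡ 1369
h^128 ≡ 1369^2 = 1874161 ≡ 1035
h^256 ≡ 1035^2 = 1071225 ≡ 2109
h^512 ≡ 2109^2 = 4447881 ≡ 1923
h^1024 ≡ 1923^2 = 3697929 ≡ 1656
1557 = 1024 + 512 + 16 + 4 + 1, so h^1557 ≡ 1656·1923·1904·713·1929 ≡ 405 (mod 2173)

405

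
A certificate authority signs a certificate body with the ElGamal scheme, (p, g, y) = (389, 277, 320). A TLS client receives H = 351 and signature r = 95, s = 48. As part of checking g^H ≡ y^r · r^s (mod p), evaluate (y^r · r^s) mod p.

320^2 = 102400 ≡ 93
320^4 ≡ 93^2 = 8649 ≡ 91
320^8 ≡ 91^2 = 8281 ≡ 112
320^16 ≡ 112^2 = 12544 ≡ 96
320^32 ≡ 96^2 = 9216 ≡ 269
320^64 ≡ 269^2 = 72361 ≡ 7
95 = 64 + 16 + 8 + 4 + 2 + 1, so 320^95 ≡ 7·96·112·91·93·320 ≡ 46 (mod 389)
95^2 = 9025 ≡ 78
95^4 ≡ 78^2 = 6084 ≡ 249
95^8 ≡ 249^2 = 62001 ≡ 150
95^16 ≡ 150^2 = 22500 ≡ 327
95^32 ≡ 327^2 = 106929 ≡ 343
48 = 32 + 16, so 95^48 ≡ 343·327 ≡ 129 (mod 389)
y^r · r^s ≡ 46·129 = 5934 ≡ 99 (mod 389)

99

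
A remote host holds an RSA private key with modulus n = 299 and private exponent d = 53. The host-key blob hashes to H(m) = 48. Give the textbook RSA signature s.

(H(m))^2 ≡ 48^2 = 2304 ≡ 211
(H(m))^4 ≡ 211^2 = 44521 ≡ 269
(H(m))^8 ≡ 269^2 = 72361 ≡ 3
(H(m))^16 ≡ 3^2 = 9
(H(m))^32 ≡ 9^2 = 81
53 = 32 + 16 + 4 + 1, so (H(m))^53 ≡ 81·9·269·48 ≡ 29 (mod 299)

29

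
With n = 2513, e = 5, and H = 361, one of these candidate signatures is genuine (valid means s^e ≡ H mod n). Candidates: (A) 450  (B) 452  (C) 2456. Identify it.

Candidate A: 450^5 mod 2513 = 361
  → matches H = 361
Candidate B: 452^5 mod 2513 = 2193
Candidate C: 2456^5 mod 2513 = 559

A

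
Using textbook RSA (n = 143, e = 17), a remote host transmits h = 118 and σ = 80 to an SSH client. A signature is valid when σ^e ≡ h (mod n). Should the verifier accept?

reject

σ^17 mod 143 = 97
The recovered value 97 does not match the digest 118.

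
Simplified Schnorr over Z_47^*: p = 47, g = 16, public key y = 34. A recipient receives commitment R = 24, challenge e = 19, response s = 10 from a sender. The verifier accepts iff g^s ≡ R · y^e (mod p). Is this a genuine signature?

g^s mod p:
Squares mod 47: 16^1≡16, 16^2≡21, 16^4≡18, 16^8≡42
10 = 8 + 2, so 16^10 ≡ 42·21 ≡ 36 (mod 47)
R · y^e mod p:
Squares mod 47: 34^1≡34, 34^2≡28, 34^4≡32, 34^8≡37, 34^16≡6
19 = 16 + 2 + 1, so 34^19 ≡ 6·28·34 ≡ 25 (mod 47)
24·25 = 600 ≡ 36 (mod 47)
36 ≡ 36 (mod 47); signature holds.

genuine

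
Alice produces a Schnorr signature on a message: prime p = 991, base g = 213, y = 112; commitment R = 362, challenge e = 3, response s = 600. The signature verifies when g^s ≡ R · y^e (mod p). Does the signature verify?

g^s mod p:
213^2 = 45369 ≡ 774
213^4 ≡ 774^2 = 599076 ≡ 512
213^8 ≡ 512^2 = 262144 ≡ 520
213^16 ≡ 520^2 = 270400 ≡ 848
213^32 ≡ 848^2 = 719104 ≡ 629
213^64 ≡ 629^2 = 395641 ≡ 232
213^128 ≡ 232^2 = 53824 ≡ 310
213^256 ≡ 310^2 = 96100 ≡ 964
213^512 ≡ 964^2 = 929296 ≡ 729
600 = 512 + 64 + 16 + 8, so 213^600 ≡ 729·232·848·520 ≡ 754 (mod 991)
R · y^e mod p:
112^2 = 12544 ≡ 652
3 = 2 + 1, so 112^3 ≡ 652·112 ≡ 681 (mod 991)
362·681 = 246522 ≡ 754 (mod 991)
754 ≡ 754 (mod 991); signature holds.

verifies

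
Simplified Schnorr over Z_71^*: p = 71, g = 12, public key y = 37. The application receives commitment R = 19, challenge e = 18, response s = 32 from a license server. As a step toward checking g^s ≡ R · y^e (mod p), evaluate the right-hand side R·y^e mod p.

37^2 = 1369 ≡ 20
37^4 ≡ 20^2 = 400 ≡ 45
37^8 ≡ 45^2 = 2025 ≡ 37
37^16 ≡ 37^2 = 1369 ≡ 20
18 = 16 + 2, so 37^18 ≡ 20·20 ≡ 45 (mod 71)
R · y^e ≡ 19·45 = 855 ≡ 3 (mod 71)

3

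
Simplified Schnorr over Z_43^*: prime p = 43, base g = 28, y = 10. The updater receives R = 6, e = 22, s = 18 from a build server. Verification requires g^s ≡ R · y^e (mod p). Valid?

g^s mod p:
28^2 = 784 ≡ 10
28^4 ≡ 10^2 = 100 ≡ 14
28^8 ≡ 14^2 = 196 ≡ 24
28^16 ≡ 24^2 = 576 ≡ 17
18 = 16 + 2, so 28^18 ≡ 17·10 ≡ 41 (mod 43)
R · y^e mod p:
10^2 = 100 ≡ 14
10^4 ≡ 14^2 = 196 ≡ 24
10^8 ≡ 24^2 = 576 ≡ 17
10^16 ≡ 17^2 = 289 ≡ 31
22 = 16 + 4 + 2, so 10^22 ≡ 31·24·14 ≡ 10 (mod 43)
6·10 = 60 ≡ 17 (mod 43)
41 ≠ 17; the check fails.

no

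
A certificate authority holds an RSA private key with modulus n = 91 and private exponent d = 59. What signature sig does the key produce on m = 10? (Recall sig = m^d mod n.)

Squares mod 91: m^1≡10, m^2≡9, m^4≡81, m^8≡9, m^16≡81, m^32≡9
59 = 32 + 16 + 8 + 2 + 1, so m^59 ≡ 9·81·9·9·10 ≡ 82 (mod 91)

82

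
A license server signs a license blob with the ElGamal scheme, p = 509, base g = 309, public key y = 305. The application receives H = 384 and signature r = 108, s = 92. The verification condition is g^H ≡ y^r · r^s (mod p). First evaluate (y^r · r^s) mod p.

305^2 = 93025 ≡ 387
305^4 ≡ 387^2 = 149769 ≡ 123
305^8 ≡ 123^2 = 15129 ≡ 368
305^16 ≡ 368^2 = 135424 ≡ 30
305^32 ≡ 30^2 = 900 ≡ 391
305^64 ≡ 391^2 = 152881 ≡ 181
108 = 64 + 32 + 8 + 4, so 305^108 ≡ 181·391·368·123 ≡ 278 (mod 509)
108^2 = 11664 ≡ 466
108^4 ≡ 466^2 = 217156 ≡ 322
108^8 ≡ 322^2 = 103684 ≡ 357
108^16 ≡ 357^2 = 127449 ≡ 199
108^32 ≡ 199^2 = 39601 ≡ 408
108^64 ≡ 408^2 = 166464 ≡ 21
92 = 64 + 16 + 8 + 4, so 108^92 ≡ 21·199·357·322 ≡ 93 (mod 509)
y^r · r^s ≡ 278·93 = 25854 ≡ 404 (mod 509)

404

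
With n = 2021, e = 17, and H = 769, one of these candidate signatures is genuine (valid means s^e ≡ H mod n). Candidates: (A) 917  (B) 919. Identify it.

A

Candidate A: Squares mod 2021: 917^1≡917, 917^2≡153, 917^4≡1178, 917^8≡1278, 917^16≡316; 17 = 16 + 1, so 917^17 ≡ 316·917 ≡ 769 (mod 2021)
  → matches H = 769
Candidate B: Squares mod 2021: 919^1≡919, 919^2≡1804, 919^4≡606, 919^8≡1435, 919^16≡1847; 17 = 16 + 1, so 919^17 ≡ 1847·919 ≡ 1774 (mod 2021)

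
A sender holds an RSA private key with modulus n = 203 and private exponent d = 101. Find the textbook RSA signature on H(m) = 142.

172

(H(m))^2 ≡ 142^2 = 20164 ≡ 67
(H(m))^4 ≡ 67^2 = 4489 ≡ 23
(H(m))^8 ≡ 23^2 = 529 ≡ 123
(H(m))^16 ≡ 123^2 = 15129 ≡ 107
(H(m))^32 ≡ 107^2 = 11449 ≡ 81
(H(m))^64 ≡ 81^2 = 6561 ≡ 65
101 = 64 + 32 + 4 + 1, so (H(m))^101 ≡ 65·81·23·142 ≡ 172 (mod 203)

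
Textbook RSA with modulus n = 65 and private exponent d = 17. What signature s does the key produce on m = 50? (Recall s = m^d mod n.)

m^2 ≡ 50^2 = 2500 ≡ 30
m^4 ≡ 30^2 = 900 ≡ 55
m^8 ≡ 55^2 = 3025 ≡ 35
m^16 ≡ 35^2 = 1225 ≡ 55
17 = 16 + 1, so m^17 ≡ 55·50 ≡ 20 (mod 65)

20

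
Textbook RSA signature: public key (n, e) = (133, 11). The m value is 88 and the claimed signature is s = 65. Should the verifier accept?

accept

Squares mod 133: s^1≡65, s^2≡102, s^4≡30, s^8≡102
11 = 8 + 2 + 1, so s^11 ≡ 102·102·65 ≡ 88 (mod 133)
s^11 mod 133 = 88 matches m.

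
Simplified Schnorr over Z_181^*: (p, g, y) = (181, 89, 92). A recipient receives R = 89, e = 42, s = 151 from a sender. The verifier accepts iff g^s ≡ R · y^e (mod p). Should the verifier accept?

accept

g^s mod p:
89^2 = 7921 ≡ 138
89^4 ≡ 138^2 = 19044 ≡ 39
89^8 ≡ 39^2 = 1521 ≡ 73
89^16 ≡ 73^2 = 5329 ≡ 80
89^32 ≡ 80^2 = 6400 ≡ 65
89^64 ≡ 65^2 = 4225 ≡ 62
89^128 ≡ 62^2 = 3844 ≡ 43
151 = 128 + 16 + 4 + 2 + 1, so 89^151 ≡ 43·80·39·138·89 ≡ 72 (mod 181)
R · y^e mod p:
92^2 = 8464 ≡ 138
92^4 ≡ 138^2 = 19044 ≡ 39
92^8 ≡ 39^2 = 1521 ≡ 73
92^16 ≡ 73^2 = 5329 ≡ 80
92^32 ≡ 80^2 = 6400 ≡ 65
42 = 32 + 8 + 2, so 92^42 ≡ 65·73·138 ≡ 133 (mod 181)
89·133 = 11837 ≡ 72 (mod 181)
72 ≡ 72 (mod 181); signature holds.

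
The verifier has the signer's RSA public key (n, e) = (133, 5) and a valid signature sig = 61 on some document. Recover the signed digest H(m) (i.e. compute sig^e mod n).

sig^5 mod 133 = 17

17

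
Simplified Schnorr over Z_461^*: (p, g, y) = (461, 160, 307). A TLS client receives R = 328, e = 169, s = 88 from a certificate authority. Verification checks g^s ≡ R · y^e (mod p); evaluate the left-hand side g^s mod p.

370

160^2 = 25600 ≡ 245
160^4 ≡ 245^2 = 60025 ≡ 95
160^8 ≡ 95^2 = 9025 ≡ 266
160^16 ≡ 266^2 = 70756 ≡ 223
160^32 ≡ 223^2 = 49729 ≡ 402
160^64 ≡ 402^2 = 161604 ≡ 254
88 = 64 + 16 + 8, so 160^88 ≡ 254·223·266 ≡ 370 (mod 461)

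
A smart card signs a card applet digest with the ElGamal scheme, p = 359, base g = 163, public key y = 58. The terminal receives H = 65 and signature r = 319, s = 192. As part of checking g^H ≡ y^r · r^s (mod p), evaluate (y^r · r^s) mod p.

327

58^319 mod 359 = 206
319^192 mod 359 = 202
y^r · r^s ≡ 206·202 = 41612 ≡ 327 (mod 359)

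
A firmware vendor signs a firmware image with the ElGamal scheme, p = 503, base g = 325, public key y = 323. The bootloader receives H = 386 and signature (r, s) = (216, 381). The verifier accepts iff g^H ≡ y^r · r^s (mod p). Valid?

no

Left side g^H mod p:
325^2 = 105625 ≡ 498
325^4 ≡ 498^2 = 248004 ≡ 25
325^8 ≡ 25^2 = 625 ≡ 122
325^16 ≡ 122^2 = 14884 ≡ 297
325^32 ≡ 297^2 = 88209 ≡ 184
325^64 ≡ 184^2 = 33856 ≡ 155
325^128 ≡ 155^2 = 24025 ≡ 384
325^256 ≡ 384^2 = 147456 ≡ 77
386 = 256 + 128 + 2, so 325^386 ≡ 77·384·498 ≡ 42 (mod 503)
Right side y^r · r^s mod p:
323^2 = 104329 ≡ 208
323^4 ≡ 208^2 = 43264 ≡ 6
323^8 ≡ 6^2 = 36
323^16 ≡ 36^2 = 1296 ≡ 290
323^32 ≡ 290^2 = 84100 ≡ 99
323^64 ≡ 99^2 = 9801 ≡ 244
323^128 ≡ 244^2 = 59536 ≡ 182
216 = 128 + 64 + 16 + 8, so 323^216 ≡ 182·244·290·36 ≡ 396 (mod 503)
216^2 = 46656 ≡ 380
216^4 ≡ 380^2 = 144400 ≡ 39
216^8 ≡ 39^2 = 1521 ≡ 12
216^16 ≡ 12^2 = 144
216^32 ≡ 144^2 = 20736 ≡ 113
216^64 ≡ 113^2 = 12769 ≡ 194
216^128 ≡ 194^2 = 37636 ≡ 414
216^256 ≡ 414^2 = 171396 ≡ 376
381 = 256 + 64 + 32 + 16 + 8 + 4 + 1, so 216^381 ≡ 376·194·113·144·12·39·216 ≡ 384 (mod 503)
396·384 = 152064 ≡ 158 (mod 503)
42 ≠ 158, so verification fails.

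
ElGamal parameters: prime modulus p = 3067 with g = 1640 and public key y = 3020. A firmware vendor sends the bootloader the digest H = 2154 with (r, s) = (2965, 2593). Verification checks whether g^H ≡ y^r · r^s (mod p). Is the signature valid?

Left side g^H mod p:
1640^2 = 2689600 ≡ 2908
1640^4 ≡ 2908^2 = 8456464 ≡ 745
1640^8 ≡ 745^2 = 555025 ≡ 2965
1640^16 ≡ 2965^2 = 8791225 ≡ 1203
1640^32 ≡ 1203^2 = 1447209 ≡ 2652
1640^64 ≡ 2652^2 = 7033104 ≡ 473
1640^128 ≡ 473^2 = 223729 ≡ 2905
1640^256 ≡ 2905^2 = 8439025 ≡ 1708
1640^512 ≡ 1708^2 = 2917264 ≡ 547
1640^1024 ≡ 547^2 = 299209 ≡ 1710
1640^2048 ≡ 1710^2 = 2924100 ≡ 1249
2154 = 2048 + 64 + 32 + 8 + 2, so 1640^2154 ≡ 1249·473·2652·2965·2908 ≡ 2637 (mod 3067)
Right side y^r · r^s mod p:
3020^2 = 9120400 ≡ 2209
3020^4 ≡ 2209^2 = 4879681 ≡ 84
3020^8 ≡ 84^2 = 7056 ≡ 922
3020^16 ≡ 922^2 = 850084 ≡ 525
3020^32 ≡ 525^2 = 275625 ≡ 2662
3020^64 ≡ 2662^2 = 7086244 ≡ 1474
3020^128 ≡ 1474^2 = 2172676 ≡ 1240
3020^256 ≡ 1240^2 = 1537600 ≡ 1033
3020^512 ≡ 1033^2 = 1067089 ≡ 2840
3020^1024 ≡ 2840^2 = 8065600 ≡ 2457
3020^2048 ≡ 2457^2 = 6036849 ≡ 993
2965 = 2048 + 512 + 256 + 128 + 16 + 4 + 1, so 3020^2965 ≡ 993·2840·1033·1240·525·84·3020 ≡ 298 (mod 3067)
2965^2 = 8791225 ≡ 1203
2965^4 ≡ 1203^2 = 1447209 ≡ 2652
2965^8 ≡ 2652^2 = 7033104 ≡ 473
2965^16 ≡ 473^2 = 223729 ≡ 2905
2965^32 ≡ 2905^2 = 8439025 ≡ 1708
2965^64 ≡ 1708^2 = 2917264 ≡ 547
2965^128 ≡ 547^2 = 299209 ≡ 1710
2965^256 ≡ 1710^2 = 2924100 ≡ 1249
2965^512 ≡ 1249^2 = 1560001 ≡ 1965
2965^1024 ≡ 1965^2 = 3861225 ≡ 2939
2965^2048 ≡ 2939^2 = 8637721 ≡ 1049
2593 = 2048 + 512 + 32 + 1, so 2965^2593 ≡ 1049·1965·1708·2965 ≡ 966 (mod 3067)
298·966 = 287868 ≡ 2637 (mod 3067)
2637 ≡ 2637 (mod 3067), so the signature is genuine.

valid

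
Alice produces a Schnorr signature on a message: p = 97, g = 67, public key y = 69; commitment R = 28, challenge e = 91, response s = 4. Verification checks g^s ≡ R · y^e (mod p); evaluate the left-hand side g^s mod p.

50

67^2 = 4489 ≡ 27
67^4 ≡ 27^2 = 729 ≡ 50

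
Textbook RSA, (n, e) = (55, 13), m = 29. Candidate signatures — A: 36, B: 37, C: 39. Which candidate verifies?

C

Candidate A: Squares mod 55: 36^1≡36, 36^2≡31, 36^4≡26, 36^8≡16; 13 = 8 + 4 + 1, so 36^13 ≡ 16·26·36 ≡ 16 (mod 55)
Candidate B: Squares mod 55: 37^1≡37, 37^2≡49, 37^4≡36, 37^8≡31; 13 = 8 + 4 + 1, so 37^13 ≡ 31·36·37 ≡ 42 (mod 55)
Candidate C: Squares mod 55: 39^1≡39, 39^2≡36, 39^4≡31, 39^8≡26; 13 = 8 + 4 + 1, so 39^13 ≡ 26·31·39 ≡ 29 (mod 55)
  → matches m = 29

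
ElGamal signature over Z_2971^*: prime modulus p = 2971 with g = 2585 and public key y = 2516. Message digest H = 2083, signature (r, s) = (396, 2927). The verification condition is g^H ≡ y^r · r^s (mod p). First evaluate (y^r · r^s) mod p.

1101

2516^2 = 6330256 ≡ 2026
2516^4 ≡ 2026^2 = 4104676 ≡ 1725
2516^8 ≡ 1725^2 = 2975625 ≡ 1654
2516^16 ≡ 1654^2 = 2735716 ≡ 2396
2516^32 ≡ 2396^2 = 5740816 ≡ 844
2516^64 ≡ 844^2 = 712336 ≡ 2267
2516^128 ≡ 2267^2 = 5139289 ≡ 2430
2516^256 ≡ 2430^2 = 5904900 ≡ 1523
396 = 256 + 128 + 8 + 4, so 2516^396 ≡ 1523·2430·1654·1725 ≡ 2306 (mod 2971)
396^2 = 156816 ≡ 2324
396^4 ≡ 2324^2 = 5400976 ≡ 2669
396^8 ≡ 2669^2 = 7123561 ≡ 2074
396^16 ≡ 2074^2 = 4301476 ≡ 2439
396^32 ≡ 2439^2 = 5948721 ≡ 779
396^64 ≡ 779^2 = 606841 ≡ 757
396^128 ≡ 757^2 = 573049 ≡ 2617
396^256 ≡ 2617^2 = 6848689 ≡ 534
396^512 ≡ 534^2 = 285156 ≡ 2911
396^1024 ≡ 2911^2 = 8473921 ≡ 629
396^2048 ≡ 629^2 = 395641 ≡ 498
2927 = 2048 + 512 + 256 + 64 + 32 + 8 + 4 + 2 + 1, so 396^2927 ≡ 498·2911·534·757·779·2074·2669·2324·396 ≡ 2326 (mod 2971)
y^r · r^s ≡ 2306·2326 = 5363756 ≡ 1101 (mod 2971)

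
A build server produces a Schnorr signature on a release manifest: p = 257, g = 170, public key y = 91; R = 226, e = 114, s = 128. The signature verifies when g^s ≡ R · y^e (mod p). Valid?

g^s mod p:
Squares mod 257: 170^1≡170, 170^2≡116, 170^4≡92, 170^8≡240, 170^16≡32, 170^32≡253, 170^64≡16, 170^128≡256
170^128 ≡ 256 (mod 257)
R · y^e mod p:
Squares mod 257: 91^1≡91, 91^2≡57, 91^4≡165, 91^8≡240, 91^16≡32, 91^32≡253, 91^64≡16
114 = 64 + 32 + 16 + 2, so 91^114 ≡ 16·253·32·57 ≡ 199 (mod 257)
226·199 = 44974 ≡ 256 (mod 257)
256 ≡ 256 (mod 257); signature holds.

yes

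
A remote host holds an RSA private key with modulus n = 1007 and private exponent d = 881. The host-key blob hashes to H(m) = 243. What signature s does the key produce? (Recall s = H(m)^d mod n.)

Squares mod 1007: (H(m))^1≡243, (H(m))^2≡643, (H(m))^4≡579, (H(m))^8≡917, (H(m))^16≡44, (H(m))^32≡929, (H(m))^64≡42, (H(m))^128≡757, (H(m))^256≡66, (H(m))^512≡328
881 = 512 + 256 + 64 + 32 + 16 + 1, so (H(m))^881 ≡ 328·66·42·929·44·243 ≡ 774 (mod 1007)

774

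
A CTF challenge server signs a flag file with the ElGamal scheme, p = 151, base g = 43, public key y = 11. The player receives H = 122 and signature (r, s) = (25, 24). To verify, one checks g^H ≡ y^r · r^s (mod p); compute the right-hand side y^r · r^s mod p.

145

11^2 = 121
11^4 ≡ 121^2 = 14641 ≡ 145
11^8 ≡ 145^2 = 21025 ≡ 36
11^16 ≡ 36^2 = 1296 ≡ 88
25 = 16 + 8 + 1, so 11^25 ≡ 88·36·11 ≡ 118 (mod 151)
25^2 = 625 ≡ 21
25^4 ≡ 21^2 = 441 ≡ 139
25^8 ≡ 139^2 = 19321 ≡ 144
25^16 ≡ 144^2 = 20736 ≡ 49
24 = 16 + 8, so 25^24 ≡ 49·144 ≡ 110 (mod 151)
y^r · r^s ≡ 118·110 = 12980 ≡ 145 (mod 151)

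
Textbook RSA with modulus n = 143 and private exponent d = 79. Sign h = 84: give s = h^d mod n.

h^2 ≡ 84^2 = 7056 ≡ 49
h^4 ≡ 49^2 = 2401 ≡ 113
h^8 ≡ 113^2 = 12769 ≡ 42
h^16 ≡ 42^2 = 1764 ≡ 48
h^32 ≡ 48^2 = 2304 ≡ 16
h^64 ≡ 16^2 = 256 ≡ 113
79 = 64 + 8 + 4 + 2 + 1, so h^79 ≡ 113·42·113·49·84 ≡ 85 (mod 143)

85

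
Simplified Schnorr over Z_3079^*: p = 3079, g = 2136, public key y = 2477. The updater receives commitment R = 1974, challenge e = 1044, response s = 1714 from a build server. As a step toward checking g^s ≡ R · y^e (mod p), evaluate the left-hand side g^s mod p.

826

Squares mod 3079: 2136^1≡2136, 2136^2≡2497, 2136^4≡34, 2136^8≡1156, 2136^16≡50, 2136^32≡2500, 2136^64≡2709, 2136^128≡1424, 2136^256≡1794, 2136^512≡881, 2136^1024≡253
1714 = 1024 + 512 + 128 + 32 + 16 + 2, so 2136^1714 ≡ 253·881·1424·2500·50·2497 ≡ 826 (mod 3079)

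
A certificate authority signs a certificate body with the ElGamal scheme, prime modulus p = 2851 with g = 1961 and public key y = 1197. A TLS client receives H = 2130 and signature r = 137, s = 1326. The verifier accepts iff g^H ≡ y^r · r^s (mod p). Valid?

no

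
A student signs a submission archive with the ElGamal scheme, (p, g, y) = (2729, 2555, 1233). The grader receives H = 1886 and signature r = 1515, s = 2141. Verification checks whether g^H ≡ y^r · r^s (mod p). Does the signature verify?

Left side g^H mod p:
2555^2 = 6528025 ≡ 257
2555^4 ≡ 257^2 = 66049 ≡ 553
2555^8 ≡ 553^2 = 305809 ≡ 161
2555^16 ≡ 161^2 = 25921 ≡ 1360
2555^32 ≡ 1360^2 = 1849600 ≡ 2067
2555^64 ≡ 2067^2 = 4272489 ≡ 1604
2555^128 ≡ 1604^2 = 2572816 ≡ 2098
2555^256 ≡ 2098^2 = 4401604 ≡ 2456
2555^512 ≡ 2456^2 = 6031936 ≡ 846
2555^1024 ≡ 846^2 = 715716 ≡ 718
1886 = 1024 + 512 + 256 + 64 + 16 + 8 + 4 + 2, so 2555^1886 ≡ 718·846·2456·1604·1360·161·553·257 ≡ 59 (mod 2729)
Right side y^r · r^s mod p:
1233^2 = 1520289 ≡ 236
1233^4 ≡ 236^2 = 55696 ≡ 1116
1233^8 ≡ 1116^2 = 1245456 ≡ 1032
1233^16 ≡ 1032^2 = 1065024 ≡ 714
1233^32 ≡ 714^2 = 509796 ≡ 2202
1233^64 ≡ 2202^2 = 4848804 ≡ 2100
1233^128 ≡ 2100^2 = 4410000 ≡ 2665
1233^256 ≡ 2665^2 = 7102225 ≡ 1367
1233^512 ≡ 1367^2 = 1868689 ≡ 2053
1233^1024 ≡ 2053^2 = 4214809 ≡ 1233
1515 = 1024 + 256 + 128 + 64 + 32 + 8 + 2 + 1, so 1233^1515 ≡ 1233·1367·2665·2100·2202·1032·236·1233 ≡ 1752 (mod 2729)
1515^2 = 2295225 ≡ 136
1515^4 ≡ 136^2 = 18496 ≡ 2122
1515^8 ≡ 2122^2 = 4502884 ≡ 34
1515^16 ≡ 34^2 = 1156
1515^32 ≡ 1156^2 = 1336336 ≡ 1855
1515^64 ≡ 1855^2 = 3441025 ≡ 2485
1515^128 ≡ 2485^2 = 6175225 ≡ 2227
1515^256 ≡ 2227^2 = 4959529 ≡ 936
1515^512 ≡ 936^2 = 876096 ≡ 87
1515^1024 ≡ 87^2 = 7569 ≡ 2111
1515^2048 ≡ 2111^2 = 4456321 ≡ 2593
2141 = 2048 + 64 + 16 + 8 + 4 + 1, so 1515^2141 ≡ 2593·2485·1156·34·2122·1515 ≡ 1992 (mod 2729)
1752·1992 = 3489984 ≡ 2322 (mod 2729)
59 ≠ 2322, so verification fails.

does not verify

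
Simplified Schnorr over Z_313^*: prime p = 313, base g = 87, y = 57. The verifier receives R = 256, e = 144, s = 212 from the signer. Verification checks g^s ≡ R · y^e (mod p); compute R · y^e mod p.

57^2 = 3249 ≡ 119
57^4 ≡ 119^2 = 14161 ≡ 76
57^8 ≡ 76^2 = 5776 ≡ 142
57^16 ≡ 142^2 = 20164 ≡ 132
57^32 ≡ 132^2 = 17424 ≡ 209
57^64 ≡ 209^2 = 43681 ≡ 174
57^128 ≡ 174^2 = 30276 ≡ 228
144 = 128 + 16, so 57^144 ≡ 228·132 ≡ 48 (mod 313)
R · y^e ≡ 256·48 = 12288 ≡ 81 (mod 313)

81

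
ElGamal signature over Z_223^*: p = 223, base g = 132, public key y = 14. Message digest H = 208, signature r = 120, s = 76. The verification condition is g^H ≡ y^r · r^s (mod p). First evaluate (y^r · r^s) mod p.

33

14^2 = 196
14^4 ≡ 196^2 = 38416 ≡ 60
14^8 ≡ 60^2 = 3600 ≡ 32
14^16 ≡ 32^2 = 1024 ≡ 132
14^32 ≡ 132^2 = 17424 ≡ 30
14^64 ≡ 30^2 = 900 ≡ 8
120 = 64 + 32 + 16 + 8, so 14^120 ≡ 8·30·132·32 ≡ 2 (mod 223)
120^2 = 14400 ≡ 128
120^4 ≡ 128^2 = 16384 ≡ 105
120^8 ≡ 105^2 = 11025 ≡ 98
120^16 ≡ 98^2 = 9604 ≡ 15
120^32 ≡ 15^2 = 225 ≡ 2
120^64 ≡ 2^2 = 4
76 = 64 + 8 + 4, so 120^76 ≡ 4·98·105 ≡ 128 (mod 223)
y^r · r^s ≡ 2·128 = 256 ≡ 33 (mod 223)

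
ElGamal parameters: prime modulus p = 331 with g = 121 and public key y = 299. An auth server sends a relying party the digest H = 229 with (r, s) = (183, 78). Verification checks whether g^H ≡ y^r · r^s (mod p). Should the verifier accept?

reject

Left side g^H mod p:
Squares mod 331: 121^1≡121, 121^2≡77, 121^4≡302, 121^8≡179, 121^16≡265, 121^32≡53, 121^64≡161, 121^128≡103
229 = 128 + 64 + 32 + 4 + 1, so 121^229 ≡ 103·161·53·302·121 ≡ 161 (mod 331)
Right side y^r · r^s mod p:
Squares mod 331: 299^1≡299, 299^2≡31, 299^4≡299, 299^8≡31, 299^16≡299, 299^32≡31, 299^64≡299, 299^128≡31
183 = 128 + 32 + 16 + 4 + 2 + 1, so 299^183 ≡ 31·31·299·299·31·299 ≡ 1 (mod 331)
Squares mod 331: 183^1≡183, 183^2≡58, 183^4≡54, 183^8≡268, 183^16≡328, 183^32≡9, 183^64≡81
78 = 64 + 8 + 4 + 2, so 183^78 ≡ 81·268·54·58 ≡ 70 (mod 331)
1·70 = 70 ≡ 70 (mod 331)
161 ≠ 70, so verification fails.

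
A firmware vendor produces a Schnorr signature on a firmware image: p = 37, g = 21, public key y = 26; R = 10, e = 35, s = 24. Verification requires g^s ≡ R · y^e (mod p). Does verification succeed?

fails

g^s mod p:
21^2 = 441 ≡ 34
21^4 ≡ 34^2 = 1156 ≡ 9
21^8 ≡ 9^2 = 81 ≡ 7
21^16 ≡ 7^2 = 49 ≡ 12
24 = 16 + 8, so 21^24 ≡ 12·7 ≡ 10 (mod 37)
R · y^e mod p:
26^2 = 676 ≡ 10
26^4 ≡ 10^2 = 100 ≡ 26
26^8 ≡ 26^2 = 676 ≡ 10
26^16 ≡ 10^2 = 100 ≡ 26
26^32 ≡ 26^2 = 676 ≡ 10
35 = 32 + 2 + 1, so 26^35 ≡ 10·10·26 ≡ 10 (mod 37)
10·10 = 100 ≡ 26 (mod 37)
10 ≠ 26; the check fails.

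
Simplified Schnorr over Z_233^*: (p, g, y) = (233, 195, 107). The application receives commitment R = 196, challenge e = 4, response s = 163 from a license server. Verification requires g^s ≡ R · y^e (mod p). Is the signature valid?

g^s mod p:
195^2 = 38025 ≡ 46
195^4 ≡ 46^2 = 2116 ≡ 19
195^8 ≡ 19^2 = 361 ≡ 128
195^16 ≡ 128^2 = 16384 ≡ 74
195^32 ≡ 74^2 = 5476 ≡ 117
195^64 ≡ 117^2 = 13689 ≡ 175
195^128 ≡ 175^2 = 30625 ≡ 102
163 = 128 + 32 + 2 + 1, so 195^163 ≡ 102·117·46·195 ≡ 91 (mod 233)
R · y^e mod p:
107^2 = 11449 ≡ 32
107^4 ≡ 32^2 = 1024 ≡ 92
196·92 = 18032 ≡ 91 (mod 233)
91 ≡ 91 (mod 233); signature holds.

valid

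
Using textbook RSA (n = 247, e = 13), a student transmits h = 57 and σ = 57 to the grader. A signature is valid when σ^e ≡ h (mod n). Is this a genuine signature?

genuine

σ^13 mod 247 = 57
Since 57 equals the digest 57, verification succeeds.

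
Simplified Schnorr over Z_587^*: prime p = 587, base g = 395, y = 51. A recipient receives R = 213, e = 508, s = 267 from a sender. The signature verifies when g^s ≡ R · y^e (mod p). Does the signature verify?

verifies

g^s mod p:
395^2 = 156025 ≡ 470
395^4 ≡ 470^2 = 220900 ≡ 188
395^8 ≡ 188^2 = 35344 ≡ 124
395^16 ≡ 124^2 = 15376 ≡ 114
395^32 ≡ 114^2 = 12996 ≡ 82
395^64 ≡ 82^2 = 6724 ≡ 267
395^128 ≡ 267^2 = 71289 ≡ 262
395^256 ≡ 262^2 = 68644 ≡ 552
267 = 256 + 8 + 2 + 1, so 395^267 ≡ 552·124·470·395 ≡ 483 (mod 587)
R · y^e mod p:
51^2 = 2601 ≡ 253
51^4 ≡ 253^2 = 64009 ≡ 26
51^8 ≡ 26^2 = 676 ≡ 89
51^16 ≡ 89^2 = 7921 ≡ 290
51^32 ≡ 290^2 = 84100 ≡ 159
51^64 ≡ 159^2 = 25281 ≡ 40
51^128 ≡ 40^2 = 1600 ≡ 426
51^256 ≡ 426^2 = 181476 ≡ 93
508 = 256 + 128 + 64 + 32 + 16 + 8 + 4, so 51^508 ≡ 93·426·40·159·290·89·26 ≡ 581 (mod 587)
213·581 = 123753 ≡ 483 (mod 587)
483 ≡ 483 (mod 587); signature holds.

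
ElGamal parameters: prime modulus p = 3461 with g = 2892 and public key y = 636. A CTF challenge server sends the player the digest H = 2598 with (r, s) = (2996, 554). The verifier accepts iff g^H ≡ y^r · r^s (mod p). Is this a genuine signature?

genuine

Left side g^H mod p:
2892^2 = 8363664 ≡ 1888
2892^4 ≡ 1888^2 = 3564544 ≡ 3175
2892^8 ≡ 3175^2 = 10080625 ≡ 2193
2892^16 ≡ 2193^2 = 4809249 ≡ 1920
2892^32 ≡ 1920^2 = 3686400 ≡ 435
2892^64 ≡ 435^2 = 189225 ≡ 2331
2892^128 ≡ 2331^2 = 5433561 ≡ 3252
2892^256 ≡ 3252^2 = 10575504 ≡ 2149
2892^512 ≡ 2149^2 = 4618201 ≡ 1227
2892^1024 ≡ 1227^2 = 1505529 ≡ 3455
2892^2048 ≡ 3455^2 = 11937025 ≡ 36
2598 = 2048 + 512 + 32 + 4 + 2, so 2892^2598 ≡ 36·1227·435·3175·1888 ≡ 2755 (mod 3461)
Right side y^r · r^s mod p:
636^2 = 404496 ≡ 3020
636^4 ≡ 3020^2 = 9120400 ≡ 665
636^8 ≡ 665^2 = 442225 ≡ 2678
636^16 ≡ 2678^2 = 7171684 ≡ 492
636^32 ≡ 492^2 = 242064 ≡ 3255
636^64 ≡ 3255^2 = 10595025 ≡ 904
636^128 ≡ 904^2 = 817216 ≡ 420
636^256 ≡ 420^2 = 176400 ≡ 3350
636^512 ≡ 3350^2 = 11222500 ≡ 1938
636^1024 ≡ 1938^2 = 3755844 ≡ 659
636^2048 ≡ 659^2 = 434281 ≡ 1656
2996 = 2048 + 512 + 256 + 128 + 32 + 16 + 4, so 636^2996 ≡ 1656·1938·3350·420·3255·492·665 ≡ 87 (mod 3461)
2996^2 = 8976016 ≡ 1643
2996^4 ≡ 1643^2 = 2699449 ≡ 3330
2996^8 ≡ 3330^2 = 11088900 ≡ 3317
2996^16 ≡ 3317^2 = 11002489 ≡ 3431
2996^32 ≡ 3431^2 = 11771761 ≡ 900
2996^64 ≡ 900^2 = 810000 ≡ 126
2996^128 ≡ 126^2 = 15876 ≡ 2032
2996^256 ≡ 2032^2 = 4129024 ≡ 51
2996^512 ≡ 51^2 = 2601
554 = 512 + 32 + 8 + 2, so 2996^554 ≡ 2601·900·3317·1643 ≡ 2339 (mod 3461)
87·2339 = 203493 ≡ 2755 (mod 3461)
2755 ≡ 2755 (mod 3461), so the signature is genuine.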